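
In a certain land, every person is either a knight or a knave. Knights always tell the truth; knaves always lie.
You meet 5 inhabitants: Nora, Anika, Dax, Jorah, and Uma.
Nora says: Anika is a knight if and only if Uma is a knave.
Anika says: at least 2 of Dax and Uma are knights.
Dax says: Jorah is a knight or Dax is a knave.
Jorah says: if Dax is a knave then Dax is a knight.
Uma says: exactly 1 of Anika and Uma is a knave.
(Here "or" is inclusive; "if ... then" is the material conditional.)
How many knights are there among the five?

The unique consistent assignment is Nora=knave, Anika=knave, Dax=knight, Jorah=knight, Uma=knave.
That has 2 knights.

2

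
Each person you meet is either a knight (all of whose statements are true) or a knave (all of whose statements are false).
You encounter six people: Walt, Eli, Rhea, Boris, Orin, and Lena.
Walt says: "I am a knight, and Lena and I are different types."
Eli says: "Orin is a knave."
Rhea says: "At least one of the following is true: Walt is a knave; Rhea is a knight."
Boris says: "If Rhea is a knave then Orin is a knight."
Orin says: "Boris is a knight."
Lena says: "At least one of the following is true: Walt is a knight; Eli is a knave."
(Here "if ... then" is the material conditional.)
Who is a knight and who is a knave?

Walt is a knave, Eli is a knave, Rhea is a knight, Boris is a knight, Orin is a knight, and Lena is a knight.

Walt is a knave; "I am a knight, and Lena and I are different types" is false, as required.
Eli is a knave; "Orin is a knave" is false, as required.
Rhea is a knight; "at least one of the following is true: Walt is a knave; Rhea is a knight" is true, as required.
Boris is a knight, and the claim "if Rhea is a knave then Orin is a knight" is indeed true.
Orin (knight): "Boris is a knight" — true. ✓
Lena is a knight, and the claim "at least one of the following is true: Walt is a knight; Eli is a knave" is indeed true.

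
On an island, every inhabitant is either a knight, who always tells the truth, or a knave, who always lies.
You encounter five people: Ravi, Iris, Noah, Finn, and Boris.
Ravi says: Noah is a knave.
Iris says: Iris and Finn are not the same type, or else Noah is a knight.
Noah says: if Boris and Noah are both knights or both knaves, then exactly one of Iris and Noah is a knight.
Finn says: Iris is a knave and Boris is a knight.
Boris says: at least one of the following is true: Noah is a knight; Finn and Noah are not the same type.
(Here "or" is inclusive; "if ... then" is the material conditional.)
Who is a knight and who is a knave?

Ravi is a knight, so "Noah is a knave" must be true — and it is.
Iris is a knave; "Iris and Finn are not the same type, or else Noah is a knight" is False, as required.
As a knave, Noah's statement "if Boris and Noah are both knights or both knaves, then exactly one of Iris and Noah is a knight" should be False; it is.
Finn is a knave, so "Iris is a knave and Boris is a knight" must be False — and it is.
Boris is a knave; "at least one of the following is true: Noah is a knight; Finn and Noah are not the same type" is False, as required.

Ravi is a knight, Iris is a knave, Noah is a knave, Finn is a knave, and Boris is a knave.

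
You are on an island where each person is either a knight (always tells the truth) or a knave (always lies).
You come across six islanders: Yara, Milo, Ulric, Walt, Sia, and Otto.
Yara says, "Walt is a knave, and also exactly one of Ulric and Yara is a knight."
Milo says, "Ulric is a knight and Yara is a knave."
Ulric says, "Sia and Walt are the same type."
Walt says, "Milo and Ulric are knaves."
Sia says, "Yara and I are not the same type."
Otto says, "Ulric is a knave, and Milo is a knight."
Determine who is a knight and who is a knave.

Yara is a knave, so "Walt is a knave, and also exactly one of Ulric and Yara is a knight" must be false — and it is.
Milo is a knave, and the claim "Ulric is a knight and Yara is a knave" is indeed false.
Since Ulric is a knave, "Sia and Walt are the same type" needs to be false, which holds.
Walt is a knight; "Milo and Ulric are knaves" is True, as required.
Since Sia is a knave, "Yara and I are not the same type" needs to be false, which holds.
Otto is a knave, and the claim "Ulric is a knave, and Milo is a knight" is indeed false.

Yara is a knave, Milo is a knave, Ulric is a knave, Walt is a knight, Sia is a knave, and Otto is a knave.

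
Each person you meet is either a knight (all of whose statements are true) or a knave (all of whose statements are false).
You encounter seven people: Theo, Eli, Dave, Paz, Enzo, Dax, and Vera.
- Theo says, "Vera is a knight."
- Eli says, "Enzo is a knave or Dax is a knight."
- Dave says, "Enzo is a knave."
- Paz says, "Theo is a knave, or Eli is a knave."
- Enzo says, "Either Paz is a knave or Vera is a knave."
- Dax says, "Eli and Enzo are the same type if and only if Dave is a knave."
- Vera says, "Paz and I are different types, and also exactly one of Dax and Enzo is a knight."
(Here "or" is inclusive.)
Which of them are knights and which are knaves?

Theo is a knave, so "Vera is a knight" must be false — and it is.
Since Eli is a knight, "Enzo is a knave or Dax is a knight" needs to be true, which holds.
Dave is a knave, so "Enzo is a knave" must be false — and it is.
As a knight, Paz's statement "Theo is a knave, or Eli is a knave" should be true; it is.
As a knight, Enzo's statement "either Paz is a knave or Vera is a knave" should be true; it is.
Dax is a knight, and the claim "Eli and Enzo are the same type if and only if Dave is a knave" is indeed true.
As a knave, Vera's statement "Paz and I are different types, and also exactly one of Dax and Enzo is a knight" should be false; it is.

Theo is a knave, Eli is a knight, Dave is a knave, Paz is a knight, Enzo is a knight, Dax is a knight, and Vera is a knave.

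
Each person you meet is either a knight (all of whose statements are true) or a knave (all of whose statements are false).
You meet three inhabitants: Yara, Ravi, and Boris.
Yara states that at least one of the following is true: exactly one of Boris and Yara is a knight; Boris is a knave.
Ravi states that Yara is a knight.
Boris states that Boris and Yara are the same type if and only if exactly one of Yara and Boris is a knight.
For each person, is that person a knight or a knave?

Yara is a knight, Ravi is a knight, and Boris is a knave.

Yara is a knight, and the claim "at least one of the following is true: exactly one of Boris and Yara is a knight; Boris is a knave" is indeed True.
Ravi is a knight, and the claim "Yara is a knight" is indeed True.
Boris is a knave, so "Boris and Yara are the same type if and only if exactly one of Yara and Boris is a knight" must be false — and it is.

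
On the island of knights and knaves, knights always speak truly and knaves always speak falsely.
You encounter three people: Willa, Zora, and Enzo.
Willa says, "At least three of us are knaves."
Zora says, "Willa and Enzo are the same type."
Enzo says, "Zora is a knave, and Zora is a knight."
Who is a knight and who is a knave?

Suppose Willa is a knight. Then Willa's statement "at least three of us are knaves" would have to be true. Checking the 4 ways to assign the others, none is consistent with every speaker.
(For instance, with Zora=knight, Enzo=knave, Willa's claim "at least three of us are knaves" comes out false where it would need to be true.)
So Willa must be a knave, making "at least three of us are knaves" false. Taking Willa=knave, Zora=knight, Enzo=knave, each remaining statement checks out:
  Zora (knight): "Willa and Enzo are the same type" — true. ✓
  Enzo (knave): "Zora is a knave, and Zora is a knight" — false. ✓
This is the unique consistent assignment.

Willa is a knave, Zora is a knight, and Enzo is a knave.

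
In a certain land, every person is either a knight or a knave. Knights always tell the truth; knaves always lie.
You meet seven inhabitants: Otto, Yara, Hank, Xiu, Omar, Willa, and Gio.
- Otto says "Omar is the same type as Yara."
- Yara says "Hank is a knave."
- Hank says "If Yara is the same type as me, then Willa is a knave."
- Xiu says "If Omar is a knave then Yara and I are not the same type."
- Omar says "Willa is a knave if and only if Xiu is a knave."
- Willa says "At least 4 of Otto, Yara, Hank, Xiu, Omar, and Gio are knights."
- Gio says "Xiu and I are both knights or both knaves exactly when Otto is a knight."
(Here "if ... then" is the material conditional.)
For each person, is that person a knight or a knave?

Otto is a knight, Yara is a knave, Hank is a knight, Xiu is a knight, Omar is a knave, Willa is a knave, and Gio is a knave.

Otto is a knight; "Omar is the same type as Yara" is True, as required.
Yara is a knave; "Hank is a knave" is False, as required.
Hank is a knight; "if Yara is the same type as me, then Willa is a knave" is True, as required.
Xiu is a knight; "if Omar is a knave then Yara and I are not the same type" is True, as required.
Omar is a knave, and the claim "Willa is a knave if and only if Xiu is a knave" is indeed False.
Willa is a knave, so "at least 4 of Otto, Yara, Hank, Xiu, Omar, and Gio are knights" must be False — and it is.
Gio is a knave; "Xiu and I are both knights or both knaves exactly when Otto is a knight" is False, as required.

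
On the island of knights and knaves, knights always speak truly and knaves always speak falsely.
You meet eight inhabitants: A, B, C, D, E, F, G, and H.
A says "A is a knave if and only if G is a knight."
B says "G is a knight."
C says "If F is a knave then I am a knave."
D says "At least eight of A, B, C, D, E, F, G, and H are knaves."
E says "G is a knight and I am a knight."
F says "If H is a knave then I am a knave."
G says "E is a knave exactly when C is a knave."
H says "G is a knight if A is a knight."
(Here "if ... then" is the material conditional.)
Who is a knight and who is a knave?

A is a knave, B is a knave, C is a knight, D is a knave, E is a knave, F is a knight, G is a knave, and H is a knight.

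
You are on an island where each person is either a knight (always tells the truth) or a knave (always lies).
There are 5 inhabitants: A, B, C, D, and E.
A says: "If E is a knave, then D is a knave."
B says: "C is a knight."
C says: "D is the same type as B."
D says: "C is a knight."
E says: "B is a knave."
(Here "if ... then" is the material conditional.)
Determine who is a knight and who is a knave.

A is a knave, B is a knight, C is a knight, D is a knight, and E is a knave.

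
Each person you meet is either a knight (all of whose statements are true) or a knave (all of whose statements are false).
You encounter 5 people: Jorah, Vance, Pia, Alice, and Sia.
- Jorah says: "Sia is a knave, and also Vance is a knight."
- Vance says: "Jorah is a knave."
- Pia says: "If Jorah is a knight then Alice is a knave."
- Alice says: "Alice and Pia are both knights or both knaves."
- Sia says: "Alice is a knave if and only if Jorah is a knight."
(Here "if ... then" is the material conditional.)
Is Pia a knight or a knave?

Pia is a knight.

Consistent assignments: {Jorah=knave, Vance=knight, Pia=knight, Alice=knight, Sia=knight}
In every consistent assignment, Pia is a knight.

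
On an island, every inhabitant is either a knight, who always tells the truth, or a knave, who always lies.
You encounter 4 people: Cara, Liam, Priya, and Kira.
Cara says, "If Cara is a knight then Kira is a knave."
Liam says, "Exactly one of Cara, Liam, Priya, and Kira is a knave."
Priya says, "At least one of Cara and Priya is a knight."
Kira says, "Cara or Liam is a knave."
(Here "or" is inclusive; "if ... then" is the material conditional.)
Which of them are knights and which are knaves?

Cara is a knight; "if Cara is a knight then Kira is a knave" is True, as required.
Liam is a knight, so "exactly one of Cara, Liam, Priya, and Kira is a knave" must be True — and it is.
As a knight, Priya's statement "at least one of Cara and Priya is a knight" should be True; it is.
As a knave, Kira's statement "Cara or Liam is a knave" should be false; it is.

Knights: Cara, Liam, and Priya. Knaves: Kira.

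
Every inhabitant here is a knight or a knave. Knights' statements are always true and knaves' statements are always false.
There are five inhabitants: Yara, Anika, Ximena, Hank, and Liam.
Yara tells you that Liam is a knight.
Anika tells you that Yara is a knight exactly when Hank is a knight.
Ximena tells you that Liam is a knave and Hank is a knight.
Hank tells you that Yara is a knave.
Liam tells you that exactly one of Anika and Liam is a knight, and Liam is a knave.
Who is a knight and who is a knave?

Yara is a knave, Anika is a knave, Ximena is a knight, Hank is a knight, and Liam is a knave.

Yara is a knave, and the claim "Liam is a knight" is indeed false.
Anika is a knave, and the claim "Yara is a knight exactly when Hank is a knight" is indeed false.
Ximena is a knight, and the claim "Liam is a knave and Hank is a knight" is indeed True.
Hank (knight): "Yara is a knave" — True. ✓
As a knave, Liam's statement "exactly one of Anika and Liam is a knight, and Liam is a knave" should be false; it is.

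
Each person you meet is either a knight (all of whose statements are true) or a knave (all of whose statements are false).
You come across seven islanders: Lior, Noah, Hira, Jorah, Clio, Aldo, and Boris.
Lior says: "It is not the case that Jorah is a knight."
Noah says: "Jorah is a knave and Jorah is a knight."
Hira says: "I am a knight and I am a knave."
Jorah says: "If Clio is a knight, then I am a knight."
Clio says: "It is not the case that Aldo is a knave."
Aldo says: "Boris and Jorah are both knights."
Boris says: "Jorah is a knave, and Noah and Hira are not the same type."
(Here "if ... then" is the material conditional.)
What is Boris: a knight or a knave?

Boris is a knave.

Consistent assignments: {Lior=knave, Noah=knave, Hira=knave, Jorah=knight, Clio=knave, Aldo=knave, Boris=knave}
In every consistent assignment, Boris is a knave.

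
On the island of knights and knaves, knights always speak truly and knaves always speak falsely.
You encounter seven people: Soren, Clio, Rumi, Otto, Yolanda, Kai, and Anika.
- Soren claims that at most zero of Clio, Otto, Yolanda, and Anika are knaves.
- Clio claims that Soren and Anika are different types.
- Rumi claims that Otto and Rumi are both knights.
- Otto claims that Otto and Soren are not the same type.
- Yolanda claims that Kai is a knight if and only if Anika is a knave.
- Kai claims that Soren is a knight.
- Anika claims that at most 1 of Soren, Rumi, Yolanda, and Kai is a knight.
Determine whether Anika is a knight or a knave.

Anika is a knight.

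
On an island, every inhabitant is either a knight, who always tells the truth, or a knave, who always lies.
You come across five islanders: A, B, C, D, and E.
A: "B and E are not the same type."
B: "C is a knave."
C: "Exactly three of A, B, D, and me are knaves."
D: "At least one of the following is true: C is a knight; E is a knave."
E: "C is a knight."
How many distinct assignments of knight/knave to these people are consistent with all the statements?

1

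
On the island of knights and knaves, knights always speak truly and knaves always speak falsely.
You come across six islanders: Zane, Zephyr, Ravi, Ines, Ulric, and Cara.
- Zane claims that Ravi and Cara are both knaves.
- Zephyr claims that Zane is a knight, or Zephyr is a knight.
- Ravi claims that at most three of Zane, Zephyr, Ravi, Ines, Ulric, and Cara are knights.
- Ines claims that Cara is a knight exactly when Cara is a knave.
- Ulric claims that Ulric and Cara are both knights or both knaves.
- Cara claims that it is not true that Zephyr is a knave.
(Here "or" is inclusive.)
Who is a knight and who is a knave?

Zane is a knave; "Ravi and Cara are both knaves" is false, as required.
Zephyr is a knight; "Zane is a knight, or Zephyr is a knight" is true, as required.
Ravi (knight): "at most three of Zane, Zephyr, Ravi, Ines, Ulric, and Cara are knights" — true. ✓
Ines (knave): "Cara is a knight exactly when Cara is a knave" — false. ✓
Since Ulric is a knave, "Ulric and Cara are both knights or both knaves" needs to be false, which holds.
As a knight, Cara's statement "it is not true that Zephyr is a knave" should be true; it is.

Zane is a knave, Zephyr is a knight, Ravi is a knight, Ines is a knave, Ulric is a knave, and Cara is a knight.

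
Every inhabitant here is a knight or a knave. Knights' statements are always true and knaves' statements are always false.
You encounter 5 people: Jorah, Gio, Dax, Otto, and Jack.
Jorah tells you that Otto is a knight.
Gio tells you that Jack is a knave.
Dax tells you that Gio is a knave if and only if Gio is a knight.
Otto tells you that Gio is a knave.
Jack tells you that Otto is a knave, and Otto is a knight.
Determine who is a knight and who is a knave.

Jorah is a knave; "Otto is a knight" is false, as required.
As a knight, Gio's statement "Jack is a knave" should be true; it is.
As a knave, Dax's statement "Gio is a knave if and only if Gio is a knight" should be false; it is.
Since Otto is a knave, "Gio is a knave" needs to be false, which holds.
As a knave, Jack's statement "Otto is a knave, and Otto is a knight" should be false; it is.

Jorah is a knave, Gio is a knight, Dax is a knave, Otto is a knave, and Jack is a knave.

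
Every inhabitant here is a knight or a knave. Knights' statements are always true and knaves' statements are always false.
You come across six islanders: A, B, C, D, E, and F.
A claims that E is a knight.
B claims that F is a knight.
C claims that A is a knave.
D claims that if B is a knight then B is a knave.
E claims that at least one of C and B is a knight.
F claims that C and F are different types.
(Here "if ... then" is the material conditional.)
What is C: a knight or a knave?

C is a knave.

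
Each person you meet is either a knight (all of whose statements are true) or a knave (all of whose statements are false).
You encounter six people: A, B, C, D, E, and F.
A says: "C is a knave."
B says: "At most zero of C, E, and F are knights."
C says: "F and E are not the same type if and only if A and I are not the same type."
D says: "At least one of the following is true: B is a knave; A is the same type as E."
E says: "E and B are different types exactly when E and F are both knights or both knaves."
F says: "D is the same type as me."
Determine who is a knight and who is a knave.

A is a knight, B is a knave, C is a knave, D is a knight, E is a knight, and F is a knight.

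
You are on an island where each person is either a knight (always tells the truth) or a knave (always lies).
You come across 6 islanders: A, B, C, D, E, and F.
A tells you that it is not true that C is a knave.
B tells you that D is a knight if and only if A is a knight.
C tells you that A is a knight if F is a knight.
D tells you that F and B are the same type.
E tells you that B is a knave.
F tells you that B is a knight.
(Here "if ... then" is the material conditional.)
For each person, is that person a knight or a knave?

A is a knight, B is a knight, C is a knight, D is a knight, E is a knave, and F is a knight.

A is a knight; "it is not true that C is a knave" is True, as required.
As a knight, B's statement "D is a knight if and only if A is a knight" should be True; it is.
C is a knight; "A is a knight if F is a knight" is True, as required.
Since D is a knight, "F and B are the same type" needs to be True, which holds.
E (knave): "B is a knave" — false. ✓
F (knight): "B is a knight" — True. ✓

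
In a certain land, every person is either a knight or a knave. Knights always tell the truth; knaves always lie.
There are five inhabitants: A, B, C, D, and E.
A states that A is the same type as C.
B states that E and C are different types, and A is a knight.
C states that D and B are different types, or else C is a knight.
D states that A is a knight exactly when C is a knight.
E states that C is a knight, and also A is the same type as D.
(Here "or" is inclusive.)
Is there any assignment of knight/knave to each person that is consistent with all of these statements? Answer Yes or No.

One consistent assignment: A=knight, B=knave, C=knight, D=knight, E=knight.

Yes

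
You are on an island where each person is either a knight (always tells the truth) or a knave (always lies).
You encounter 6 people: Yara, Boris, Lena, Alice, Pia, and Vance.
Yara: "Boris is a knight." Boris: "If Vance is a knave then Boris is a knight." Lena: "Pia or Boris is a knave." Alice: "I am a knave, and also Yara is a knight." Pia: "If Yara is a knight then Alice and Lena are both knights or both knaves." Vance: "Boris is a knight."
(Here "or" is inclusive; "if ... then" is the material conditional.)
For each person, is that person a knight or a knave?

Knights: Lena and Pia. Knaves: Yara, Boris, Alice, and Vance.

As a knave, Yara's statement "Boris is a knight" should be False; it is.
Boris (knave): "if Vance is a knave then Boris is a knight" — False. ✓
Lena is a knight; "Pia or Boris is a knave" is true, as required.
As a knave, Alice's statement "I am a knave, and also Yara is a knight" should be False; it is.
Pia is a knight, and the claim "if Yara is a knight then Alice and Lena are both knights or both knaves" is indeed true.
Vance (knave): "Boris is a knight" — False. ✓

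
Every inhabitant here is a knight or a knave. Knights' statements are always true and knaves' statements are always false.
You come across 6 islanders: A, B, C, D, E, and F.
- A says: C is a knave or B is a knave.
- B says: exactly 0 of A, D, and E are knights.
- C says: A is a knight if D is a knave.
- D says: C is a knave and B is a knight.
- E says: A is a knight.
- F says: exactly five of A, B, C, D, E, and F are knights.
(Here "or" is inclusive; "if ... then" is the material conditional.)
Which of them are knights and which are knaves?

Knights: A, C, and E. Knaves: B, D, and F.

A is a knight; "C is a knave or B is a knave" is true, as required.
As a knave, B's statement "exactly 0 of A, D, and E are knights" should be False; it is.
C is a knight; "A is a knight if D is a knave" is true, as required.
D (knave): "C is a knave and B is a knight" — False. ✓
E is a knight, and the claim "A is a knight" is indeed true.
F is a knave; "exactly five of A, B, C, D, E, and F are knights" is False, as required.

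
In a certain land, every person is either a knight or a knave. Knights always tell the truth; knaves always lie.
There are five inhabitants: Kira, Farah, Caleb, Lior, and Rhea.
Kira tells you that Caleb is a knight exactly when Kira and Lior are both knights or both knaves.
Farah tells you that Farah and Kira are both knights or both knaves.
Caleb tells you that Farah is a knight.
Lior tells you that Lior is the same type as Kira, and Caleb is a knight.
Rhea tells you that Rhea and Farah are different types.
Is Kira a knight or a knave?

Kira is a knight.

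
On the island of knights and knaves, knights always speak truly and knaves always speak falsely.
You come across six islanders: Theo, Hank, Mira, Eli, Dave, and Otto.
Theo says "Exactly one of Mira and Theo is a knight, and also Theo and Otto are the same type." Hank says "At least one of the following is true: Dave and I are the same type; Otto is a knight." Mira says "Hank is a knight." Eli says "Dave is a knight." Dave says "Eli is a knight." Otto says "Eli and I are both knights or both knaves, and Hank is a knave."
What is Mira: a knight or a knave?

Mira is a knave.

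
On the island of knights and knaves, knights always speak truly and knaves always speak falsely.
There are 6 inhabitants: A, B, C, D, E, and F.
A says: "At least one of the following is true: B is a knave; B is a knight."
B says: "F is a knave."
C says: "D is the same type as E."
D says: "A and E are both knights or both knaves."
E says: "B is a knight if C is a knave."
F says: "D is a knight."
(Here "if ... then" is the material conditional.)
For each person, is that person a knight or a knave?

A is a knight, B is a knave, C is a knight, D is a knight, E is a knight, and F is a knight.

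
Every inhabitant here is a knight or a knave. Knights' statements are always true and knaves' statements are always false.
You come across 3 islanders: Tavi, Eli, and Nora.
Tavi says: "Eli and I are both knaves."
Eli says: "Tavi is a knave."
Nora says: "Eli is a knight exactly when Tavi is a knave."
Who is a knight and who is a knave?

Tavi is a knave; "Eli and I are both knaves" is false, as required.
Eli (knight): "Tavi is a knave" — true. ✓
As a knight, Nora's statement "Eli is a knight exactly when Tavi is a knave" should be true; it is.

Knights: Eli and Nora. Knaves: Tavi.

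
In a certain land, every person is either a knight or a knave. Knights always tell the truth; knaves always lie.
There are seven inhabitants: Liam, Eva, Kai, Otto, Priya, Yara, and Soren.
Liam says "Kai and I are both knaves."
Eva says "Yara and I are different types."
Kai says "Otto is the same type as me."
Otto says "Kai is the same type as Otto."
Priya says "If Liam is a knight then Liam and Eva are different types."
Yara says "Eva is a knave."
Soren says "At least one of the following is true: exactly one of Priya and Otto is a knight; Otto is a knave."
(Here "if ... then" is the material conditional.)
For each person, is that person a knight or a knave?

Liam is a knave, Eva is a knight, Kai is a knight, Otto is a knight, Priya is a knight, Yara is a knave, and Soren is a knave.

Since Liam is a knave, "Kai and I are both knaves" needs to be False, which holds.
Eva (knight): "Yara and I are different types" — true. ✓
Kai is a knight, and the claim "Otto is the same type as me" is indeed true.
As a knight, Otto's statement "Kai is the same type as Otto" should be true; it is.
Since Priya is a knight, "if Liam is a knight then Liam and Eva are different types" needs to be true, which holds.
Yara is a knave, and the claim "Eva is a knave" is indeed False.
Soren is a knave; "at least one of the following is true: exactly one of Priya and Otto is a knight; Otto is a knave" is False, as required.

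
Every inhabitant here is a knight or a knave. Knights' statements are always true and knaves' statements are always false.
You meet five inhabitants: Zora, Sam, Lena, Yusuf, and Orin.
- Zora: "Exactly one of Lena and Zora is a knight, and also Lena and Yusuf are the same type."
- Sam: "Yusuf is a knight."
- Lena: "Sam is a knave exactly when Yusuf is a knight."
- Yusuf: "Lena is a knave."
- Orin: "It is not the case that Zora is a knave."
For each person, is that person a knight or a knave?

Zora (knave): "exactly one of Lena and Zora is a knight, and also Lena and Yusuf are the same type" — False. ✓
Sam is a knight, so "Yusuf is a knight" must be True — and it is.
Lena (knave): "Sam is a knave exactly when Yusuf is a knight" — False. ✓
Yusuf (knight): "Lena is a knave" — True. ✓
Orin is a knave, and the claim "it is not the case that Zora is a knave" is indeed False.

Zora is a knave, Sam is a knight, Lena is a knave, Yusuf is a knight, and Orin is a knave.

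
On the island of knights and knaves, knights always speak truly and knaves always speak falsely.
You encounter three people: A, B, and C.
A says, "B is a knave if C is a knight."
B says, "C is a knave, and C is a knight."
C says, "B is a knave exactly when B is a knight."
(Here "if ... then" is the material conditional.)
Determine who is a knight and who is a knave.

A is a knight, B is a knave, and C is a knave.

A (knight): "B is a knave if C is a knight" — True. ✓
Since B is a knave, "C is a knave, and C is a knight" needs to be false, which holds.
C is a knave; "B is a knave exactly when B is a knight" is false, as required.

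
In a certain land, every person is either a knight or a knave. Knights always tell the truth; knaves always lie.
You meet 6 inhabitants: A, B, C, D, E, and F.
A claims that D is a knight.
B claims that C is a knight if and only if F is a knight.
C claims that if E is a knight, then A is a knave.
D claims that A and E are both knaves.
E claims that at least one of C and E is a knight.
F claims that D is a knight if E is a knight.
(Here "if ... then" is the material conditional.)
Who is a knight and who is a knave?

Knights: C and E. Knaves: A, B, D, and F.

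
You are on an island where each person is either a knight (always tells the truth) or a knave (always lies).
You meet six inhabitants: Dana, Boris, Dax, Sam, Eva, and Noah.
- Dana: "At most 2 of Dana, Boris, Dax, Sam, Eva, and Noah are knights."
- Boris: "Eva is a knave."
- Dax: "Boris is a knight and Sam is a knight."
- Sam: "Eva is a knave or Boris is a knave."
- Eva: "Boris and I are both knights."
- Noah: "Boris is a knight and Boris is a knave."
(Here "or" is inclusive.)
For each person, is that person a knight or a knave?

Dana is a knave, Boris is a knight, Dax is a knight, Sam is a knight, Eva is a knave, and Noah is a knave.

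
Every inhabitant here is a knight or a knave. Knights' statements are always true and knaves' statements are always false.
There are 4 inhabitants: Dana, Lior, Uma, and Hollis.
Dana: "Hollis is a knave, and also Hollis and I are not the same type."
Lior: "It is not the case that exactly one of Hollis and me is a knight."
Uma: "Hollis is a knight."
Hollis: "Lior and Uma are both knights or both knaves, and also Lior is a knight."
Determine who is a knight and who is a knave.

Dana is a knave; "Hollis is a knave, and also Hollis and I are not the same type" is false, as required.
As a knight, Lior's statement "it is not the case that exactly one of Hollis and me is a knight" should be True; it is.
As a knight, Uma's statement "Hollis is a knight" should be True; it is.
Hollis is a knight, so "Lior and Uma are both knights or both knaves, and also Lior is a knight" must be True — and it is.

Dana is a knave, Lior is a knight, Uma is a knight, and Hollis is a knight.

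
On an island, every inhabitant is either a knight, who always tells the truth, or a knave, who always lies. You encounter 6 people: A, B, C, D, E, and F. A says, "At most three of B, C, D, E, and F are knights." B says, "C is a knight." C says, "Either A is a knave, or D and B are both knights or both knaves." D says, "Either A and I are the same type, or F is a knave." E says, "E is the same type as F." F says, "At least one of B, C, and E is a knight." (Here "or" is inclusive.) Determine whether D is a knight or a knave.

D is a knight.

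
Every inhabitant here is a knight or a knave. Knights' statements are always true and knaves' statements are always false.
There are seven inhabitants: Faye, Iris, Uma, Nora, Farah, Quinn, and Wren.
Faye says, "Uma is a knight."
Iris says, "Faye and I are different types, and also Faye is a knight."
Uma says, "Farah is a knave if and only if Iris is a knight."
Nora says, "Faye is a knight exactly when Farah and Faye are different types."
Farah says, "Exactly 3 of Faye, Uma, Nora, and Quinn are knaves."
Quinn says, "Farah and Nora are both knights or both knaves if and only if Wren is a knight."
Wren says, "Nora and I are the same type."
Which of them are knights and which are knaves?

Knights: Nora and Quinn. Knaves: Faye, Iris, Uma, Farah, and Wren.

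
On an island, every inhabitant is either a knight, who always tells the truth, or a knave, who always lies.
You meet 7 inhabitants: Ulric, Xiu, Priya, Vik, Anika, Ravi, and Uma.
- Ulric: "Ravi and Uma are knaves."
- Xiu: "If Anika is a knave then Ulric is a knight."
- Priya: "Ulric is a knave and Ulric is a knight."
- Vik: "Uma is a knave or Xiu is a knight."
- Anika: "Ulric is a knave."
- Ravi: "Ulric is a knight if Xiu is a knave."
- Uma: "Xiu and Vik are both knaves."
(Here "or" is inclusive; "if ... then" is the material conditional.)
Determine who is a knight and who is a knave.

Ulric is a knave, Xiu is a knight, Priya is a knave, Vik is a knight, Anika is a knight, Ravi is a knight, and Uma is a knave.

Since Ulric is a knave, "Ravi and Uma are knaves" needs to be False, which holds.
As a knight, Xiu's statement "if Anika is a knave then Ulric is a knight" should be True; it is.
Since Priya is a knave, "Ulric is a knave and Ulric is a knight" needs to be False, which holds.
Vik is a knight, and the claim "Uma is a knave or Xiu is a knight" is indeed True.
Anika is a knight; "Ulric is a knave" is True, as required.
As a knight, Ravi's statement "Ulric is a knight if Xiu is a knave" should be True; it is.
Since Uma is a knave, "Xiu and Vik are both knaves" needs to be False, which holds.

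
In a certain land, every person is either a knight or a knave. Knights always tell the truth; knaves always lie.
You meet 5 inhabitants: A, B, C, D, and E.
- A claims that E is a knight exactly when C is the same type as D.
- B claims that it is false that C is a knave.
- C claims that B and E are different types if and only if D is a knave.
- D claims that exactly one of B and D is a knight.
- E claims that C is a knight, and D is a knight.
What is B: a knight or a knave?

B is a knave.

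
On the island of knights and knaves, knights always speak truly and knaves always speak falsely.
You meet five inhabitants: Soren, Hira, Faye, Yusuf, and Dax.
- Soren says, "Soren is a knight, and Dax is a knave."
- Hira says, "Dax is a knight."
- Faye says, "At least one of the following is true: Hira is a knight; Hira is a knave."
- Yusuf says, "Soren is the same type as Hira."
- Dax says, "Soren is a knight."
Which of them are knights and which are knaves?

Soren is a knave, Hira is a knave, Faye is a knight, Yusuf is a knight, and Dax is a knave.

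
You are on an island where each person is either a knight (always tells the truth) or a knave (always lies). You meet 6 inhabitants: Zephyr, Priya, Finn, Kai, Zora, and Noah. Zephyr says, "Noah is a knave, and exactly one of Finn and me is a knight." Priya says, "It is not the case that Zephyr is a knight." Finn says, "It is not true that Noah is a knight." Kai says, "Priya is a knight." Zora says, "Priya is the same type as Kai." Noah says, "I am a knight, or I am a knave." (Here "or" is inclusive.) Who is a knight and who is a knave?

Knights: Priya, Kai, Zora, and Noah. Knaves: Zephyr and Finn.

Zephyr is a knave; "Noah is a knave, and exactly one of Finn and me is a knight" is False, as required.
As a knight, Priya's statement "it is not the case that Zephyr is a knight" should be True; it is.
Finn is a knave; "it is not true that Noah is a knight" is False, as required.
Since Kai is a knight, "Priya is a knight" needs to be True, which holds.
Zora is a knight, so "Priya is the same type as Kai" must be True — and it is.
Noah is a knight; "I am a knight, or I am a knave" is True, as required.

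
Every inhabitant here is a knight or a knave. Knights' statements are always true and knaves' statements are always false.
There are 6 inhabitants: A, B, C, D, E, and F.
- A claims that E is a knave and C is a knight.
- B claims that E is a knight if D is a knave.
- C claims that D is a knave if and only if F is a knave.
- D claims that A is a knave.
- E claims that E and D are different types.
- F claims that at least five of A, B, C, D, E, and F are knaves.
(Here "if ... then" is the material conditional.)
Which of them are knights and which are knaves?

A is a knight; "E is a knave and C is a knight" is true, as required.
B is a knave, so "E is a knight if D is a knave" must be false — and it is.
C is a knight, so "D is a knave if and only if F is a knave" must be true — and it is.
As a knave, D's statement "A is a knave" should be false; it is.
E is a knave, so "E and D are different types" must be false — and it is.
F is a knave, and the claim "at least five of A, B, C, D, E, and F are knaves" is indeed false.

A is a knight, B is a knave, C is a knight, D is a knave, E is a knave, and F is a knave.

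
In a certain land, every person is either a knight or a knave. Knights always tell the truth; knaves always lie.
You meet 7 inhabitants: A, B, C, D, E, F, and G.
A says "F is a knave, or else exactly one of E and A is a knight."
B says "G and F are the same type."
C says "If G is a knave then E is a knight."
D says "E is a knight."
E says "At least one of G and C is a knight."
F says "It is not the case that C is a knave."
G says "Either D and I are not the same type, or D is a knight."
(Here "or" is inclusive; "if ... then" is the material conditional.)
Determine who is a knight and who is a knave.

Since A is a knight, "F is a knave, or else exactly one of E and A is a knight" needs to be true, which holds.
B is a knight, and the claim "G and F are the same type" is indeed true.
C is a knave; "if G is a knave then E is a knight" is false, as required.
As a knave, D's statement "E is a knight" should be false; it is.
E is a knave, and the claim "at least one of G and C is a knight" is indeed false.
As a knave, F's statement "it is not the case that C is a knave" should be false; it is.
G is a knave, so "either D and I are not the same type, or D is a knight" must be false — and it is.

Knights: A and B. Knaves: C, D, E, F, and G.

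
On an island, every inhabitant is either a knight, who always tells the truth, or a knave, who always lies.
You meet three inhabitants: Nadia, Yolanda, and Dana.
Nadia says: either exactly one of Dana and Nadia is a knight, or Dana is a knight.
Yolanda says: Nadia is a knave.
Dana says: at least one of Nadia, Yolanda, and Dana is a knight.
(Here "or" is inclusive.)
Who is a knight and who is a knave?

Nadia (knight): "either exactly one of Dana and Nadia is a knight, or Dana is a knight" — true. ✓
Yolanda (knave): "Nadia is a knave" — False. ✓
Dana is a knight, so "at least one of Nadia, Yolanda, and Dana is a knight" must be true — and it is.

Nadia is a knight, Yolanda is a knave, and Dana is a knight.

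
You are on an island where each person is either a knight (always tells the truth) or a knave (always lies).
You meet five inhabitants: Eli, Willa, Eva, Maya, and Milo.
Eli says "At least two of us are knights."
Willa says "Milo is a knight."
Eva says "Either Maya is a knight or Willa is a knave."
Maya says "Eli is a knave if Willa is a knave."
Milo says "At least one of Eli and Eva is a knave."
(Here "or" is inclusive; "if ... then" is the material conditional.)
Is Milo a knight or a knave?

Milo is a knave.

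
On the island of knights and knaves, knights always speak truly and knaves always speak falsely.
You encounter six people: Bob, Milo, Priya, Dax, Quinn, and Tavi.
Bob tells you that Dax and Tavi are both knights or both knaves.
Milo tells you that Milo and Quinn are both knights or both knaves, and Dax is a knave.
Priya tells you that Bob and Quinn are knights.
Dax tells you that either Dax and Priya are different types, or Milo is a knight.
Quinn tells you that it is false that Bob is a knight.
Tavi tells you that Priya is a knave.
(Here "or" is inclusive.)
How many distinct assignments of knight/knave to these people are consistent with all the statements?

2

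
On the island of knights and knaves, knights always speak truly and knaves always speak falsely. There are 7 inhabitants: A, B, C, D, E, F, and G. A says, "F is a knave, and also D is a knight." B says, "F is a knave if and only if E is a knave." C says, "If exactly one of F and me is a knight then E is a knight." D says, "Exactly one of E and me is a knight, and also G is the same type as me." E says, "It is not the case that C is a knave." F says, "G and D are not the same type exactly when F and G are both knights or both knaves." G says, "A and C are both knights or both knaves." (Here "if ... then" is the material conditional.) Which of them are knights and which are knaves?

A (knave): "F is a knave, and also D is a knight" — False. ✓
B (knave): "F is a knave if and only if E is a knave" — False. ✓
Since C is a knave, "if exactly one of F and me is a knight then E is a knight" needs to be False, which holds.
Since D is a knave, "exactly one of E and me is a knight, and also G is the same type as me" needs to be False, which holds.
Since E is a knave, "it is not the case that C is a knave" needs to be False, which holds.
F (knight): "G and D are not the same type exactly when F and G are both knights or both knaves" — True. ✓
G (knight): "A and C are both knights or both knaves" — True. ✓

A is a knave, B is a knave, C is a knave, D is a knave, E is a knave, F is a knight, and G is a knight.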